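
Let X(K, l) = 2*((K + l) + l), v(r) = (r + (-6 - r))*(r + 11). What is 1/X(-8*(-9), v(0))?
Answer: -1/120 ≈ -0.0083333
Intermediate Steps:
v(r) = -66 - 6*r (v(r) = -6*(11 + r) = -66 - 6*r)
X(K, l) = 2*K + 4*l (X(K, l) = 2*(K + 2*l) = 2*K + 4*l)
1/X(-8*(-9), v(0)) = 1/(2*(-8*(-9)) + 4*(-66 - 6*0)) = 1/(2*72 + 4*(-66 + 0)) = 1/(144 + 4*(-66)) = 1/(144 - 264) = 1/(-120) = -1/120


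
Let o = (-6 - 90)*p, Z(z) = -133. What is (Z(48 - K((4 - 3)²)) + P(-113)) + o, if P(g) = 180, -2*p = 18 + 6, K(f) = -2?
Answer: 1199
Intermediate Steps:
p = -12 (p = -(18 + 6)/2 = -½*24 = -12)
o = 1152 (o = (-6 - 90)*(-12) = -96*(-12) = 1152)
(Z(48 - K((4 - 3)²)) + P(-113)) + o = (-133 + 180) + 1152 = 47 + 1152 = 1199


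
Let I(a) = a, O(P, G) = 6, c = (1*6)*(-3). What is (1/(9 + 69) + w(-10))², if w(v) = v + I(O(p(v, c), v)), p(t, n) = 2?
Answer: 96721/6084 ≈ 15.898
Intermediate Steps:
c = -18 (c = 6*(-3) = -18)
w(v) = 6 + v (w(v) = v + 6 = 6 + v)
(1/(9 + 69) + w(-10))² = (1/(9 + 69) + (6 - 10))² = (1/78 - 4)² = (-311/78)² = 96721/6084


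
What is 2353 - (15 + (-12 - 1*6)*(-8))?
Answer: 2194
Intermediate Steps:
2353 - (15 + (-12 - 1*6)*(-8)) = 2353 - (15 + (-12 - 6)*(-8)) = 2353 - (15 - 18*(-8)) = 2353 - (15 + 144) = 2353 - 1*159 = 2353 - 159 = 2194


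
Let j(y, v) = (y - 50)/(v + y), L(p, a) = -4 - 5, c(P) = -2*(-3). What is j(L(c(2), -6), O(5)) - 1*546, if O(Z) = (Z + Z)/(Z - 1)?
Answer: -6980/13 ≈ -536.92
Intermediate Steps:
c(P) = 6
L(p, a) = -9
O(Z) = 2*Z/(-1 + Z) (O(Z) = (2*Z)/(-1 + Z) = 2*Z/(-1 + Z))
j(y, v) = (-50 + y)/(v + y)
j(L(c(2), -6), O(5)) - 1*546 = (-50 - 9)/(2*5/(-1 + 5) - 9) - 1*546 = -59/(2*5/4 - 9) - 546 = -59/(2*5*(1/4) - 9) - 546 = -59/(5/2 - 9) - 546 = -59/(-13/2) - 546 = -2/13*(-59) - 546 = 118/13 - 546 = -6980/13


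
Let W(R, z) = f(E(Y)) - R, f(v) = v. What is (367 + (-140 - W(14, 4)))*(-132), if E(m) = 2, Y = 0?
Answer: -31548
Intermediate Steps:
W(R, z) = 2 - R
(367 + (-140 - W(14, 4)))*(-132) = (367 + (-140 - (2 - 1*14)))*(-132) = (367 + (-140 - (2 - 14)))*(-132) = (367 + (-140 - 1*(-12)))*(-132) = (367 + (-140 + 12))*(-132) = (367 - 128)*(-132) = 239*(-132) = -31548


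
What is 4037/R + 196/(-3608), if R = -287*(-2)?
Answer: 22032/3157 ≈ 6.9788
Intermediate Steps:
R = 574
4037/R + 196/(-3608) = 4037/574 + 196/(-3608) = 4037*(1/574) + 196*(-1/3608) = 4037/574 - 49/902 = 22032/3157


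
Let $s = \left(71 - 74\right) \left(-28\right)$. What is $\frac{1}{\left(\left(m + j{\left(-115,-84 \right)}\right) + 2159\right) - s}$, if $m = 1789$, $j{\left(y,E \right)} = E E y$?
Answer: $- \frac{1}{807576} \approx -1.2383 \cdot 10^{-6}$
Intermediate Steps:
$j{\left(y,E \right)} = y E^{2}$ ($j{\left(y,E \right)} = E^{2} y = y E^{2}$)
$s = 84$ ($s = \left(-3\right) \left(-28\right) = 84$)
$\frac{1}{\left(\left(m + j{\left(-115,-84 \right)}\right) + 2159\right) - s} = \frac{1}{\left(\left(1789 - 115 \left(-84\right)^{2}\right) + 2159\right) - 84} = \frac{1}{\left(\left(1789 - 811440\right) + 2159\right) - 84} = \frac{1}{\left(-809651 + 2159\right) - 84} = \frac{1}{-807492 - 84} = \frac{1}{-807576} = - \frac{1}{807576}$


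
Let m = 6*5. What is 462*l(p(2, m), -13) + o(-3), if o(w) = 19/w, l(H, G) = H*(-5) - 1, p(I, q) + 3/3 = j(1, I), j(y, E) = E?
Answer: -8335/3 ≈ -2778.3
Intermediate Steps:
m = 30
p(I, q) = -1 + I
l(H, G) = -1 - 5*H (l(H, G) = -5*H - 1 = -1 - 5*H)
462*l(p(2, m), -13) + o(-3) = 462*(-1 - 5*(-1 + 2)) + 19/(-3) = 462*(-1 - 5*1) + 19*(-⅓) = 462*(-1 - 5) - 19/3 = 462*(-6) - 19/3 = -2772 - 19/3 = -8335/3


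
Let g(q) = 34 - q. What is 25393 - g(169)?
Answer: 25528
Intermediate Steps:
25393 - g(169) = 25393 - (34 - 1*169) = 25393 - (34 - 169) = 25393 - 1*(-135) = 25393 + 135 = 25528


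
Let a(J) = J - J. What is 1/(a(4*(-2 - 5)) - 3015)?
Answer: -1/3015 ≈ -0.00033167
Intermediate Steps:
a(J) = 0
1/(a(4*(-2 - 5)) - 3015) = 1/(0 - 3015) = 1/(-3015) = -1/3015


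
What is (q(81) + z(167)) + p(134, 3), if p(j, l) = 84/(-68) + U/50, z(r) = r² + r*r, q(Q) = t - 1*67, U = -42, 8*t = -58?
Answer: 94692847/1700 ≈ 55702.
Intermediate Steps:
t = -29/4 (t = (⅛)*(-58) = -29/4 ≈ -7.2500)
q(Q) = -297/4 (q(Q) = -29/4 - 1*67 = -29/4 - 67 = -297/4)
z(r) = 2*r² (z(r) = r² + r² = 2*r²)
p(j, l) = -882/425 (p(j, l) = 84/(-68) - 42/50 = 84*(-1/68) - 42*1/50 = -21/17 - 21/25 = -882/425)
(q(81) + z(167)) + p(134, 3) = (-297/4 + 2*167²) - 882/425 = (-297/4 + 2*27889) - 882/425 = (-297/4 + 55778) - 882/425 = 222815/4 - 882/425 = 94692847/1700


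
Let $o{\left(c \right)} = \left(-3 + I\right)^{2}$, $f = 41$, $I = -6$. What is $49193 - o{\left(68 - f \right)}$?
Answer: $49112$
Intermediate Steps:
$o{\left(c \right)} = 81$ ($o{\left(c \right)} = \left(-3 - 6\right)^{2} = \left(-9\right)^{2} = 81$)
$49193 - o{\left(68 - f \right)} = 49193 - 81 = 49112$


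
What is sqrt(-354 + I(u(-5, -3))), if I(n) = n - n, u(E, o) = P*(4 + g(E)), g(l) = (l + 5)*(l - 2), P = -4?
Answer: I*sqrt(354) ≈ 18.815*I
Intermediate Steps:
g(l) = (-2 + l)*(5 + l) (g(l) = (5 + l)*(-2 + l) = (-2 + l)*(5 + l))
u(E, o) = 24 - 12*E - 4*E**2 (u(E, o) = -4*(4 + (-10 + E**2 + 3*E)) = -4*(-6 + E**2 + 3*E) = 24 - 12*E - 4*E**2)
I(n) = 0
sqrt(-354 + I(u(-5, -3))) = sqrt(-354 + 0) = sqrt(-354) = I*sqrt(354)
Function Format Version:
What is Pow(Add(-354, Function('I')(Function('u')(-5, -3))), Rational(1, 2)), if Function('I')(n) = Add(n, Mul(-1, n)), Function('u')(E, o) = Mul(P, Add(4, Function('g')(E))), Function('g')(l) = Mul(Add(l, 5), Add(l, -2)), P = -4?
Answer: Mul(I, Pow(354, Rational(1, 2))) ≈ Mul(18.815, I)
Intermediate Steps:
Function('g')(l) = Mul(Add(-2, l), Add(5, l)) (Function('g')(l) = Mul(Add(5, l), Add(-2, l)) = Mul(Add(-2, l), Add(5, l)))
Function('u')(E, o) = Add(24, Mul(-12, E), Mul(-4, Pow(E, 2))) (Function('u')(E, o) = Mul(-4, Add(4, Add(-10, Pow(E, 2), Mul(3, E)))) = Mul(-4, Add(-6, Pow(E, 2), Mul(3, E))) = Add(24, Mul(-12, E), Mul(-4, Pow(E, 2))))
Function('I')(n) = 0
Pow(Add(-354, Function('I')(Function('u')(-5, -3))), Rational(1, 2)) = Pow(Add(-354, 0), Rational(1, 2)) = Pow(-354, Rational(1, 2)) = Mul(I, Pow(354, Rational(1, 2)))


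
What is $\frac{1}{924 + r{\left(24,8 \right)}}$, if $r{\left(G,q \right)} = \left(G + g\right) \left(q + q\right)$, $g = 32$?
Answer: $\frac{1}{1820} \approx 0.00054945$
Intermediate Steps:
$r{\left(G,q \right)} = 2 q \left(32 + G\right)$ ($r{\left(G,q \right)} = \left(G + 32\right) \left(q + q\right) = \left(32 + G\right) 2 q = 2 q \left(32 + G\right)$)
$\frac{1}{924 + r{\left(24,8 \right)}} = \frac{1}{924 + 2 \cdot 8 \left(32 + 24\right)} = \frac{1}{924 + 2 \cdot 8 \cdot 56} = \frac{1}{924 + 896} = \frac{1}{1820}$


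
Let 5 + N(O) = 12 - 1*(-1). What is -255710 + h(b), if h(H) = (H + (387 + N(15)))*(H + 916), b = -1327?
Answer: 127342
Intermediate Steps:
N(O) = 8 (N(O) = -5 + (12 - 1*(-1)) = -5 + (12 + 1) = -5 + 13 = 8)
h(H) = (395 + H)*(916 + H) (h(H) = (H + (387 + 8))*(H + 916) = (H + 395)*(916 + H) = (395 + H)*(916 + H))
-255710 + h(b) = -255710 + (361820 + (-1327)² + 1311*(-1327)) = -255710 + (361820 + 1760929 - 1739697) = -255710 + 383052 = 127342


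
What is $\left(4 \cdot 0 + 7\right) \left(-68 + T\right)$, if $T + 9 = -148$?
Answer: $-1575$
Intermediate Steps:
$T = -157$ ($T = -9 - 148 = -157$)
$\left(4 \cdot 0 + 7\right) \left(-68 + T\right) = \left(4 \cdot 0 + 7\right) \left(-68 - 157\right) = \left(0 + 7\right) \left(-225\right) = 7 \left(-225\right) = -1575$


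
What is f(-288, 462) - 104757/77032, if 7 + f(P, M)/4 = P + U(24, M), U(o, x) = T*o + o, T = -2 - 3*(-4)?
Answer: -9656725/77032 ≈ -125.36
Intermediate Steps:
T = 10 (T = -2 + 12 = 10)
U(o, x) = 11*o (U(o, x) = 10*o + o = 11*o)
f(P, M) = 1028 + 4*P (f(P, M) = -28 + 4*(P + 11*24) = -28 + 4*(P + 264) = -28 + 4*(264 + P) = -28 + (1056 + 4*P) = 1028 + 4*P)
f(-288, 462) - 104757/77032 = (1028 + 4*(-288)) - 104757/77032 = (1028 - 1152) - 104757*1/77032 = -124 - 104757/77032 = -9656725/77032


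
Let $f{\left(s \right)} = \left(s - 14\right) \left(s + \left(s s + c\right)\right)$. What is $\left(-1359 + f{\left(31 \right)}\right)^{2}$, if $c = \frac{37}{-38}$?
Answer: $\frac{346404050721}{1444} \approx 2.3989 \cdot 10^{8}$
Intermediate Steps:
$c = - \frac{37}{38}$ ($c = 37 \left(- \frac{1}{38}\right) = - \frac{37}{38} \approx -0.97368$)
$f{\left(s \right)} = \left(-14 + s\right) \left(- \frac{37}{38} + s + s^{2}\right)$ ($f{\left(s \right)} = \left(s - 14\right) \left(s + \left(s s - \frac{37}{38}\right)\right) = \left(-14 + s\right) \left(s + \left(s^{2} - \frac{37}{38}\right)\right) = \left(-14 + s\right) \left(s + \left(- \frac{37}{38} + s^{2}\right)\right) = \left(-14 + s\right) \left(- \frac{37}{38} + s + s^{2}\right)$)
$\left(-1359 + f{\left(31 \right)}\right)^{2} = \left(-1359 + \left(\frac{259}{19} + 31^{3} - 13 \cdot 31^{2} - \frac{17639}{38}\right)\right)^{2} = \left(-1359 + \left(\frac{259}{19} + 29791 - 12493 - \frac{17639}{38}\right)\right)^{2} = \left(-1359 + \frac{640203}{38}\right)^{2} = \left(\frac{588561}{38}\right)^{2} = \frac{346404050721}{1444}$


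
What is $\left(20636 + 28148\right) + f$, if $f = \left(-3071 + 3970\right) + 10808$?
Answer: $60491$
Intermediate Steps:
$f = 11707$ ($f = 899 + 10808 = 11707$)
$\left(20636 + 28148\right) + f = \left(20636 + 28148\right) + 11707 = 48784 + 11707 = 60491$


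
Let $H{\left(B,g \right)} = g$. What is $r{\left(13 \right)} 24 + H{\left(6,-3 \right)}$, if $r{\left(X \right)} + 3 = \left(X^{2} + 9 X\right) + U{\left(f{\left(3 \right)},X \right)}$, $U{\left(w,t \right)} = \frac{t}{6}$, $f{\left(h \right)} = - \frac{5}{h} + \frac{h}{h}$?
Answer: $6841$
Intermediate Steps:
$f{\left(h \right)} = 1 - \frac{5}{h}$ ($f{\left(h \right)} = - \frac{5}{h} + 1 = 1 - \frac{5}{h}$)
$U{\left(w,t \right)} = \frac{t}{6}$ ($U{\left(w,t \right)} = t \frac{1}{6} = \frac{t}{6}$)
$r{\left(X \right)} = -3 + X^{2} + \frac{55 X}{6}$ ($r{\left(X \right)} = -3 + \left(\left(X^{2} + 9 X\right) + \frac{X}{6}\right) = -3 + \left(X^{2} + \frac{55 X}{6}\right) = -3 + X^{2} + \frac{55 X}{6}$)
$r{\left(13 \right)} 24 + H{\left(6,-3 \right)} = \left(-3 + 13^{2} + \frac{55}{6} \cdot 13\right) 24 - 3 = \left(-3 + 169 + \frac{715}{6}\right) 24 - 3 = \frac{1711}{6} \cdot 24 - 3 = 6844 - 3 = 6841$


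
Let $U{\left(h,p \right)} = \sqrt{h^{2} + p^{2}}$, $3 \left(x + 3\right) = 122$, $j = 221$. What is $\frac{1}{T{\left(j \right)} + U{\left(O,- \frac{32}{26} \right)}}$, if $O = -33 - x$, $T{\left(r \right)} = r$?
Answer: $\frac{336141}{66689321} - \frac{156 \sqrt{474865}}{66689321} \approx 0.0034284$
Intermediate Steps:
$x = \frac{113}{3}$ ($x = -3 + \frac{1}{3} \cdot 122 = -3 + \frac{122}{3} = \frac{113}{3} \approx 37.667$)
$O = - \frac{212}{3}$ ($O = -33 - \frac{113}{3} = - \frac{212}{3} \approx -70.667$)
$\frac{1}{T{\left(j \right)} + U{\left(O,- \frac{32}{26} \right)}} = \frac{1}{221 + \sqrt{\left(- \frac{212}{3}\right)^{2} + \left(- \frac{32}{26}\right)^{2}}} = \frac{1}{221 + \sqrt{\frac{44944}{9} + \left(\left(-32\right) \frac{1}{26}\right)^{2}}} = \frac{1}{221 + \sqrt{\frac{44944}{9} + \left(- \frac{16}{13}\right)^{2}}} = \frac{1}{221 + \sqrt{\frac{44944}{9} + \frac{256}{169}}} = \frac{1}{221 + \sqrt{\frac{7597840}{1521}}} = \frac{1}{221 + \frac{4 \sqrt{474865}}{39}}$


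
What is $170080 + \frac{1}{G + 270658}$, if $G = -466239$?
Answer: $\frac{33264416479}{195581} \approx 1.7008 \cdot 10^{5}$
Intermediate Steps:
$170080 + \frac{1}{G + 270658} = 170080 + \frac{1}{-466239 + 270658} = 170080 + \frac{1}{-195581} = 170080 - \frac{1}{195581} = \frac{33264416479}{195581}$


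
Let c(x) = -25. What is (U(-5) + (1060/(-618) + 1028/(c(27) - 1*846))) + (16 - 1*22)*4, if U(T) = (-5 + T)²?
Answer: 19675282/269139 ≈ 73.104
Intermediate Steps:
(U(-5) + (1060/(-618) + 1028/(c(27) - 1*846))) + (16 - 1*22)*4 = ((-5 - 5)² + (1060/(-618) + 1028/(-25 - 1*846))) + (16 - 1*22)*4 = ((-10)² + (1060*(-1/618) + 1028/(-25 - 846))) + (16 - 22)*4 = (100 + (-530/309 + 1028/(-871))) - 6*4 = (100 + (-530/309 + 1028*(-1/871))) - 24 = (100 + (-530/309 - 1028/871)) - 24 = (100 - 779282/269139) - 24 = 26134618/269139 - 24 = 19675282/269139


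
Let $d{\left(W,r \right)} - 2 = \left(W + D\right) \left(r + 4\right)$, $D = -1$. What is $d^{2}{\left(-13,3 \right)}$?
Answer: $9216$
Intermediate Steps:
$d{\left(W,r \right)} = 2 + \left(-1 + W\right) \left(4 + r\right)$ ($d{\left(W,r \right)} = 2 + \left(W - 1\right) \left(r + 4\right) = 2 + \left(-1 + W\right) \left(4 + r\right)$)
$d^{2}{\left(-13,3 \right)} = \left(-2 - 3 + 4 \left(-13\right) - 39\right)^{2} = \left(-2 - 3 - 52 - 39\right)^{2} = \left(-96\right)^{2} = 9216$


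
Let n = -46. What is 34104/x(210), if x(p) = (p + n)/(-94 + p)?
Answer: 989016/41 ≈ 24122.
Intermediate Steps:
x(p) = (-46 + p)/(-94 + p) (x(p) = (p - 46)/(-94 + p) = (-46 + p)/(-94 + p))
34104/x(210) = 34104/(((-46 + 210)/(-94 + 210))) = 34104/((164/116)) = 34104/(((1/116)*164)) = 34104/(41/29) = 34104*(29/41) = 989016/41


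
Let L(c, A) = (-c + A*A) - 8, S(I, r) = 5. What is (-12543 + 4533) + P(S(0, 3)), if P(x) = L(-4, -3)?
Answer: -8005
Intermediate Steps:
L(c, A) = -8 + A² - c (L(c, A) = (-c + A²) - 8 = (A² - c) - 8 = -8 + A² - c)
P(x) = 5 (P(x) = -8 + (-3)² - 1*(-4) = -8 + 9 + 4 = 5)
(-12543 + 4533) + P(S(0, 3)) = (-12543 + 4533) + 5 = -8010 + 5 = -8005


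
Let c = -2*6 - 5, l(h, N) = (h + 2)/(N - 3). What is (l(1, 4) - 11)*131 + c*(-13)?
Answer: -827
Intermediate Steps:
l(h, N) = (2 + h)/(-3 + N)
c = -17 (c = -12 - 5 = -17)
(l(1, 4) - 11)*131 + c*(-13) = ((2 + 1)/(-3 + 4) - 11)*131 - 17*(-13) = (3/1 - 11)*131 + 221 = (1*3 - 11)*131 + 221 = (3 - 11)*131 + 221 = -8*131 + 221 = -1048 + 221 = -827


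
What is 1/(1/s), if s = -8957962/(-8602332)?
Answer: 4478981/4301166 ≈ 1.0413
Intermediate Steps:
s = 4478981/4301166 (s = -8957962*(-1/8602332) = 4478981/4301166 ≈ 1.0413)
1/(1/s) = 1/(1/(4478981/4301166)) = 1/(4301166/4478981) = 4478981/4301166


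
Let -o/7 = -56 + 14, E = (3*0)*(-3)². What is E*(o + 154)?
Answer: 0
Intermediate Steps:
E = 0 (E = 0*9 = 0)
o = 294 (o = -7*(-56 + 14) = -7*(-42) = 294)
E*(o + 154) = 0*(294 + 154) = 0*448 = 0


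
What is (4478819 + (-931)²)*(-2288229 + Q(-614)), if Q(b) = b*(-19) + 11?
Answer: -12169490840160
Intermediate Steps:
Q(b) = 11 - 19*b (Q(b) = -19*b + 11 = 11 - 19*b)
(4478819 + (-931)²)*(-2288229 + Q(-614)) = (4478819 + (-931)²)*(-2288229 + (11 - 19*(-614))) = (4478819 + 866761)*(-2288229 + (11 + 11666)) = 5345580*(-2288229 + 11677) = 5345580*(-2276552) = -12169490840160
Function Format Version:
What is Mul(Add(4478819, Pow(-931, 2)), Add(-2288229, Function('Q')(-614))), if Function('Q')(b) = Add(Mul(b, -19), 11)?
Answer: -12169490840160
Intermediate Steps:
Function('Q')(b) = Add(11, Mul(-19, b)) (Function('Q')(b) = Add(Mul(-19, b), 11) = Add(11, Mul(-19, b)))
Mul(Add(4478819, Pow(-931, 2)), Add(-2288229, Function('Q')(-614))) = Mul(Add(4478819, Pow(-931, 2)), Add(-2288229, Add(11, Mul(-19, -614)))) = Mul(Add(4478819, 866761), Add(-2288229, Add(11, 11666))) = Mul(5345580, Add(-2288229, 11677)) = Mul(5345580, -2276552) = -12169490840160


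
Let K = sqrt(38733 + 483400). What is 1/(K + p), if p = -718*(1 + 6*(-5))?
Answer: 20822/433033551 - sqrt(522133)/433033551 ≈ 4.6415e-5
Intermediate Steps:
K = sqrt(522133) ≈ 722.59
p = 20822 (p = -718*(1 - 30) = -718*(-29) = 20822)
1/(K + p) = 1/(sqrt(522133) + 20822) = 1/(20822 + sqrt(522133))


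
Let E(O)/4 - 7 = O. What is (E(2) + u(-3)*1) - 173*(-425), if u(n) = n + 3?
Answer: 73561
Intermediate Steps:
E(O) = 28 + 4*O
u(n) = 3 + n
(E(2) + u(-3)*1) - 173*(-425) = ((28 + 4*2) + (3 - 3)*1) - 173*(-425) = ((28 + 8) + 0*1) + 73525 = (36 + 0) + 73525 = 36 + 73525 = 73561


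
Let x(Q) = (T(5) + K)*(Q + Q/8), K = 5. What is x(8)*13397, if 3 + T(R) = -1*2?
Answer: 0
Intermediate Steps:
T(R) = -5 (T(R) = -3 - 1*2 = -3 - 2 = -5)
x(Q) = 0 (x(Q) = (-5 + 5)*(Q + Q/8) = 0*(Q + Q*(1/8)) = 0*(Q + Q/8) = 0*(9*Q/8) = 0)
x(8)*13397 = 0*13397 = 0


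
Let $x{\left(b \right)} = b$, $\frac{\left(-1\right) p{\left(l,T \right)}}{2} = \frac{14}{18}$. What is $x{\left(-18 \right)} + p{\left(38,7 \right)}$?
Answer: $- \frac{176}{9} \approx -19.556$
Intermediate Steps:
$p{\left(l,T \right)} = - \frac{14}{9}$ ($p{\left(l,T \right)} = - 2 \cdot \frac{14}{18} = - 2 \cdot 14 \cdot \frac{1}{18} = \left(-2\right) \frac{7}{9} = - \frac{14}{9}$)
$x{\left(-18 \right)} + p{\left(38,7 \right)} = -18 - \frac{14}{9} = - \frac{176}{9}$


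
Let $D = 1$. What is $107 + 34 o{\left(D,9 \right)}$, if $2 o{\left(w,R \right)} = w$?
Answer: $124$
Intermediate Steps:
$o{\left(w,R \right)} = \frac{w}{2}$
$107 + 34 o{\left(D,9 \right)} = 107 + 34 \cdot \frac{1}{2} \cdot 1 = 107 + 34 \cdot \frac{1}{2} = 107 + 17 = 124$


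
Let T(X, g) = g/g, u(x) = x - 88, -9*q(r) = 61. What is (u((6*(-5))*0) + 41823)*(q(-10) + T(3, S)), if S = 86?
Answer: -2170220/9 ≈ -2.4114e+5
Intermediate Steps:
q(r) = -61/9 (q(r) = -1/9*61 = -61/9)
u(x) = -88 + x
T(X, g) = 1
(u((6*(-5))*0) + 41823)*(q(-10) + T(3, S)) = ((-88 + (6*(-5))*0) + 41823)*(-61/9 + 1) = ((-88 - 30*0) + 41823)*(-52/9) = ((-88 + 0) + 41823)*(-52/9) = (-88 + 41823)*(-52/9) = 41735*(-52/9) = -2170220/9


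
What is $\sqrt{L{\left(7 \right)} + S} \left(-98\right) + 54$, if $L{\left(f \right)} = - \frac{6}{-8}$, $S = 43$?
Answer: $54 - 245 \sqrt{7} \approx -594.21$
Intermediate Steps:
$L{\left(f \right)} = \frac{3}{4}$ ($L{\left(f \right)} = \left(-6\right) \left(- \frac{1}{8}\right) = \frac{3}{4}$)
$\sqrt{L{\left(7 \right)} + S} \left(-98\right) + 54 = \sqrt{\frac{3}{4} + 43} \left(-98\right) + 54 = \sqrt{\frac{175}{4}} \left(-98\right) + 54 = \frac{5 \sqrt{7}}{2} \left(-98\right) + 54 = - 245 \sqrt{7} + 54 = 54 - 245 \sqrt{7}$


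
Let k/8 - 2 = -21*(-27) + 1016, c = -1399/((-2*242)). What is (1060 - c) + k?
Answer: 6648761/484 ≈ 13737.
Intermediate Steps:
c = 1399/484 (c = -1399/(-484) = -1399*(-1/484) = 1399/484 ≈ 2.8905)
k = 12680 (k = 16 + 8*(-21*(-27) + 1016) = 16 + 8*(567 + 1016) = 16 + 8*1583 = 16 + 12664 = 12680)
(1060 - c) + k = (1060 - 1*1399/484) + 12680 = (1060 - 1399/484) + 12680 = 511641/484 + 12680 = 6648761/484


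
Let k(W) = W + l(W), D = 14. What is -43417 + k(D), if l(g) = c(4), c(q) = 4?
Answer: -43399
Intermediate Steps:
l(g) = 4
k(W) = 4 + W (k(W) = W + 4 = 4 + W)
-43417 + k(D) = -43417 + (4 + 14) = -43417 + 18 = -43399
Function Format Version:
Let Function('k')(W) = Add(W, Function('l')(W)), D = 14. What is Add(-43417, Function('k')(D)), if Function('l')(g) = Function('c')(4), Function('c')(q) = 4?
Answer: -43399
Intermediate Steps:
Function('l')(g) = 4
Function('k')(W) = Add(4, W) (Function('k')(W) = Add(W, 4) = Add(4, W))
Add(-43417, Function('k')(D)) = Add(-43417, Add(4, 14)) = Add(-43417, 18) = -43399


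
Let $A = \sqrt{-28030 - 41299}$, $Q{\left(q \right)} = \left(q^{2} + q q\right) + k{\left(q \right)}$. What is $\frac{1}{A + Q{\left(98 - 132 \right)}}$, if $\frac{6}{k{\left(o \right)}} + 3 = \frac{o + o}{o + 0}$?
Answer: $\frac{2306}{5386965} - \frac{i \sqrt{69329}}{5386965} \approx 0.00042807 - 4.8878 \cdot 10^{-5} i$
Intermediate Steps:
$k{\left(o \right)} = -6$ ($k{\left(o \right)} = \frac{6}{-3 + \frac{o + o}{o + 0}} = \frac{6}{-3 + \frac{2 o}{o}} = \frac{6}{-3 + 2} = \frac{6}{-1} = 6 \left(-1\right) = -6$)
$Q{\left(q \right)} = -6 + 2 q^{2}$ ($Q{\left(q \right)} = \left(q^{2} + q q\right) - 6 = \left(q^{2} + q^{2}\right) - 6 = 2 q^{2} - 6 = -6 + 2 q^{2}$)
$A = i \sqrt{69329}$ ($A = \sqrt{-69329} = i \sqrt{69329} \approx 263.3 i$)
$\frac{1}{A + Q{\left(98 - 132 \right)}} = \frac{1}{i \sqrt{69329} - \left(6 - 2 \left(98 - 132\right)^{2}\right)} = \frac{1}{i \sqrt{69329} - \left(6 - 2 \left(-34\right)^{2}\right)} = \frac{1}{i \sqrt{69329} + \left(-6 + 2 \cdot 1156\right)} = \frac{1}{i \sqrt{69329} + \left(-6 + 2312\right)} = \frac{1}{i \sqrt{69329} + 2306} = \frac{1}{2306 + i \sqrt{69329}}$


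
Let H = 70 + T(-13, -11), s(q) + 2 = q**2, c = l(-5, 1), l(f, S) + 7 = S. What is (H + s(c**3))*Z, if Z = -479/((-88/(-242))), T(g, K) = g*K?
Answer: -246942223/4 ≈ -6.1736e+7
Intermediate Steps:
l(f, S) = -7 + S
c = -6 (c = -7 + 1 = -6)
T(g, K) = K*g
s(q) = -2 + q**2
H = 213 (H = 70 - 11*(-13) = 70 + 143 = 213)
Z = -5269/4 (Z = -479/((-88*(-1/242))) = -479/4/11 = -479*11/4 = -5269/4 ≈ -1317.3)
(H + s(c**3))*Z = (213 + (-2 + ((-6)**3)**2))*(-5269/4) = (213 + (-2 + (-216)**2))*(-5269/4) = (213 + (-2 + 46656))*(-5269/4) = (213 + 46654)*(-5269/4) = 46867*(-5269/4) = -246942223/4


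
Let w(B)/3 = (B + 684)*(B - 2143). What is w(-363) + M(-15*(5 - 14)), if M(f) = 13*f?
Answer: -2411523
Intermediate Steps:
w(B) = 3*(-2143 + B)*(684 + B) (w(B) = 3*((B + 684)*(B - 2143)) = 3*((684 + B)*(-2143 + B)) = 3*((-2143 + B)*(684 + B)) = 3*(-2143 + B)*(684 + B))
w(-363) + M(-15*(5 - 14)) = (-4397436 - 4377*(-363) + 3*(-363)²) + 13*(-15*(5 - 14)) = (-4397436 + 1588851 + 3*131769) + 13*(-15*(-9)) = (-4397436 + 1588851 + 395307) + 13*135 = -2413278 + 1755 = -2411523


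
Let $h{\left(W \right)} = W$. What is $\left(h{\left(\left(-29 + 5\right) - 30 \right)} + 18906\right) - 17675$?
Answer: $1177$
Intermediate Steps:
$\left(h{\left(\left(-29 + 5\right) - 30 \right)} + 18906\right) - 17675 = \left(\left(\left(-29 + 5\right) - 30\right) + 18906\right) - 17675 = \left(\left(-24 - 30\right) + 18906\right) - 17675 = \left(-54 + 18906\right) - 17675 = 18852 - 17675 = 1177$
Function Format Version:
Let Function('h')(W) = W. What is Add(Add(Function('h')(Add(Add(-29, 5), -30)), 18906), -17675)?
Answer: 1177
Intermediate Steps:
Add(Add(Function('h')(Add(Add(-29, 5), -30)), 18906), -17675) = Add(Add(Add(Add(-29, 5), -30), 18906), -17675) = Add(Add(Add(-24, -30), 18906), -17675) = Add(Add(-54, 18906), -17675) = Add(18852, -17675) = 1177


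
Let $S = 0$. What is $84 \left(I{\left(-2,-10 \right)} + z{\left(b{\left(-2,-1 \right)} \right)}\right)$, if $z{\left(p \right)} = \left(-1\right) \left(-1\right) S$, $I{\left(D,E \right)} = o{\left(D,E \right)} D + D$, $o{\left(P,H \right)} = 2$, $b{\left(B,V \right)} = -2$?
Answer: $-504$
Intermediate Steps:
$I{\left(D,E \right)} = 3 D$ ($I{\left(D,E \right)} = 2 D + D = 3 D$)
$z{\left(p \right)} = 0$ ($z{\left(p \right)} = \left(-1\right) \left(-1\right) 0 = 1 \cdot 0 = 0$)
$84 \left(I{\left(-2,-10 \right)} + z{\left(b{\left(-2,-1 \right)} \right)}\right) = 84 \left(3 \left(-2\right) + 0\right) = 84 \left(-6 + 0\right) = 84 \left(-6\right) = -504$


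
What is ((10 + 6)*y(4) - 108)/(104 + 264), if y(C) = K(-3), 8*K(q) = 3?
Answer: -51/184 ≈ -0.27717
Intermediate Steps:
K(q) = 3/8 (K(q) = (⅛)*3 = 3/8)
y(C) = 3/8
((10 + 6)*y(4) - 108)/(104 + 264) = ((10 + 6)*(3/8) - 108)/(104 + 264) = (16*(3/8) - 108)/368 = (6 - 108)*(1/368) = -102*1/368 = -51/184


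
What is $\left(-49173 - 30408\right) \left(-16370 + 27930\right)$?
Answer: $-919956360$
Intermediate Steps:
$\left(-49173 - 30408\right) \left(-16370 + 27930\right) = \left(-79581\right) 11560 = -919956360$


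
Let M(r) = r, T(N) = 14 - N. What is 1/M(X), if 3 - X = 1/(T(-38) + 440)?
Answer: 492/1475 ≈ 0.33356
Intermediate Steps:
X = 1475/492 (X = 3 - 1/((14 - 1*(-38)) + 440) = 3 - 1/((14 + 38) + 440) = 3 - 1/(52 + 440) = 3 - 1/492 = 1475/492 ≈ 2.9980)
1/M(X) = 1/(1475/492) = 492/1475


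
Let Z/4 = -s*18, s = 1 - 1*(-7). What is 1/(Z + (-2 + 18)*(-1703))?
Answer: -1/27824 ≈ -3.5940e-5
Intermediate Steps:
s = 8 (s = 1 + 7 = 8)
Z = -576 (Z = 4*(-1*8*18) = 4*(-8*18) = 4*(-144) = -576)
1/(Z + (-2 + 18)*(-1703)) = 1/(-576 + (-2 + 18)*(-1703)) = 1/(-576 + 16*(-1703)) = 1/(-576 - 27248) = 1/(-27824) = -1/27824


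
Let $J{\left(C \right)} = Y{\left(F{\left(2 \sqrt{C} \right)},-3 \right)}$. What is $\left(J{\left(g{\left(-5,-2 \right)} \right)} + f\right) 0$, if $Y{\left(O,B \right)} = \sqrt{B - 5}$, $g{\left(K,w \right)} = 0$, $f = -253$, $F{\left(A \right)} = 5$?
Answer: $0$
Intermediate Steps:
$Y{\left(O,B \right)} = \sqrt{-5 + B}$
$J{\left(C \right)} = 2 i \sqrt{2}$ ($J{\left(C \right)} = \sqrt{-5 - 3} = \sqrt{-8} = 2 i \sqrt{2}$)
$\left(J{\left(g{\left(-5,-2 \right)} \right)} + f\right) 0 = \left(2 i \sqrt{2} - 253\right) 0 = \left(-253 + 2 i \sqrt{2}\right) 0 = 0$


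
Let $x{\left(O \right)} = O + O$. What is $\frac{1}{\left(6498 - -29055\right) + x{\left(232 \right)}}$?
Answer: $\frac{1}{36017} \approx 2.7765 \cdot 10^{-5}$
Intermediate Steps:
$x{\left(O \right)} = 2 O$
$\frac{1}{\left(6498 - -29055\right) + x{\left(232 \right)}} = \frac{1}{\left(6498 - -29055\right) + 2 \cdot 232} = \frac{1}{\left(6498 + 29055\right) + 464} = \frac{1}{35553 + 464} = \frac{1}{36017}$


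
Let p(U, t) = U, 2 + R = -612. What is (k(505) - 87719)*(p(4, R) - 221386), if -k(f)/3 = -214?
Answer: 19277280414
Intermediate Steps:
R = -614 (R = -2 - 612 = -614)
k(f) = 642 (k(f) = -3*(-214) = 642)
(k(505) - 87719)*(p(4, R) - 221386) = (642 - 87719)*(4 - 221386) = -87077*(-221382) = 19277280414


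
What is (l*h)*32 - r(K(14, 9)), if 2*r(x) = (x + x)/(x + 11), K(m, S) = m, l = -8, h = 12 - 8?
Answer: -25614/25 ≈ -1024.6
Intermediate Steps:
h = 4
r(x) = x/(11 + x) (r(x) = ((x + x)/(x + 11))/2 = ((2*x)/(11 + x))/2 = (2*x/(11 + x))/2 = x/(11 + x))
(l*h)*32 - r(K(14, 9)) = -8*4*32 - 14/(11 + 14) = -32*32 - 14/25 = -1024 - 14/25 = -25614/25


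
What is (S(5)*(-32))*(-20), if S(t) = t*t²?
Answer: 80000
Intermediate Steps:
S(t) = t³
(S(5)*(-32))*(-20) = (5³*(-32))*(-20) = (125*(-32))*(-20) = -4000*(-20) = 80000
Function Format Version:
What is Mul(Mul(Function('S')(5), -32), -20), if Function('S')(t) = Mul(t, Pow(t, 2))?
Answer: 80000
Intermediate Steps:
Function('S')(t) = Pow(t, 3)
Mul(Mul(Function('S')(5), -32), -20) = Mul(Mul(Pow(5, 3), -32), -20) = Mul(Mul(125, -32), -20) = Mul(-4000, -20) = 80000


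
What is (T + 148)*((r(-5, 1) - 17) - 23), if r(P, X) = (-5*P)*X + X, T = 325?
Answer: -6622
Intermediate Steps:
r(P, X) = X - 5*P*X (r(P, X) = -5*P*X + X = X - 5*P*X)
(T + 148)*((r(-5, 1) - 17) - 23) = (325 + 148)*((1*(1 - 5*(-5)) - 17) - 23) = 473*((1*(1 + 25) - 17) - 23) = 473*((1*26 - 17) - 23) = 473*((26 - 17) - 23) = 473*(9 - 23) = 473*(-14) = -6622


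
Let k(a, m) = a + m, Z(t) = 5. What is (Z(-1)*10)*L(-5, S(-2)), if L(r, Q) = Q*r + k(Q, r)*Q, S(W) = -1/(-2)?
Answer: -475/2 ≈ -237.50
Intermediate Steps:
S(W) = ½ (S(W) = -1*(-½) = ½)
L(r, Q) = Q*r + Q*(Q + r) (L(r, Q) = Q*r + (Q + r)*Q = Q*r + Q*(Q + r))
(Z(-1)*10)*L(-5, S(-2)) = (5*10)*((½ + 2*(-5))/2) = 50*((½ - 10)/2) = 50*((½)*(-19/2)) = 50*(-19/4) = -475/2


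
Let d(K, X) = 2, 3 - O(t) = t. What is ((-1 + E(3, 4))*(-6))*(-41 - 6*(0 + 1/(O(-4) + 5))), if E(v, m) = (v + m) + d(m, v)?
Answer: 1992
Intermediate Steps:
O(t) = 3 - t
E(v, m) = 2 + m + v (E(v, m) = (v + m) + 2 = (m + v) + 2 = 2 + m + v)
((-1 + E(3, 4))*(-6))*(-41 - 6*(0 + 1/(O(-4) + 5))) = ((-1 + (2 + 4 + 3))*(-6))*(-41 - 6*(0 + 1/((3 - 1*(-4)) + 5))) = ((-1 + 9)*(-6))*(-41 - 6*(0 + 1/((3 + 4) + 5))) = (8*(-6))*(-41 - 6*(0 + 1/(7 + 5))) = -48*(-41 - 6*(0 + 1/12)) = -48*(-41 - 6*1/12) = -48*(-41 - 1/2) = -48*(-83/2) = 1992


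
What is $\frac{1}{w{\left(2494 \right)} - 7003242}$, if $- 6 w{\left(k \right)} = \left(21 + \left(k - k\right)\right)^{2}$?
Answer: $- \frac{2}{14006631} \approx -1.4279 \cdot 10^{-7}$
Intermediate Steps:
$w{\left(k \right)} = - \frac{147}{2}$ ($w{\left(k \right)} = - \frac{\left(21 + \left(k - k\right)\right)^{2}}{6} = - \frac{\left(21 + 0\right)^{2}}{6} = - \frac{21^{2}}{6} = \left(- \frac{1}{6}\right) 441 = - \frac{147}{2}$)
$\frac{1}{w{\left(2494 \right)} - 7003242} = \frac{1}{- \frac{147}{2} - 7003242} = \frac{1}{- \frac{14006631}{2}} = - \frac{2}{14006631}$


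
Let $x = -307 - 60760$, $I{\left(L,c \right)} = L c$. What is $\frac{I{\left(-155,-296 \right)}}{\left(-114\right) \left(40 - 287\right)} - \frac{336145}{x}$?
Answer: $\frac{77638765}{10883067} \approx 7.1339$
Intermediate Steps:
$x = -61067$ ($x = -307 - 60760 = -61067$)
$\frac{I{\left(-155,-296 \right)}}{\left(-114\right) \left(40 - 287\right)} - \frac{336145}{x} = \frac{\left(-155\right) \left(-296\right)}{\left(-114\right) \left(40 - 287\right)} - \frac{336145}{-61067} = \frac{45880}{\left(-114\right) \left(-247\right)} - - \frac{4255}{773} = \frac{45880}{28158} + \frac{4255}{773} = 45880 \cdot \frac{1}{28158} + \frac{4255}{773} = \frac{22940}{14079} + \frac{4255}{773} = \frac{77638765}{10883067}$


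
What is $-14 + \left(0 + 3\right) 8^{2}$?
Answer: $178$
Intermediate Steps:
$-14 + \left(0 + 3\right) 8^{2} = -14 + 3 \cdot 64 = -14 + 192 = 178$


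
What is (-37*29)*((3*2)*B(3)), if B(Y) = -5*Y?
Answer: 96570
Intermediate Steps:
(-37*29)*((3*2)*B(3)) = (-37*29)*((3*2)*(-5*3)) = -6438*(-15) = -1073*(-90) = 96570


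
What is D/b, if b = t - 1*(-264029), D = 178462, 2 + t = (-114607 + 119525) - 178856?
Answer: 178462/90089 ≈ 1.9810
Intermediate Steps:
t = -173940 (t = -2 + ((-114607 + 119525) - 178856) = -2 + (4918 - 178856) = -2 - 173938 = -173940)
b = 90089 (b = -173940 - 1*(-264029) = -173940 + 264029 = 90089)
D/b = 178462/90089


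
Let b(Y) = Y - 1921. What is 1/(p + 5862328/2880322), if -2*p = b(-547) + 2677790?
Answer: -1440161/1926444272257 ≈ -7.4757e-7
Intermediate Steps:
b(Y) = -1921 + Y
p = -1337661 (p = -((-1921 - 547) + 2677790)/2 = -(-2468 + 2677790)/2 = -1/2*2675322 = -1337661)
1/(p + 5862328/2880322) = 1/(-1337661 + 5862328/2880322) = 1/(-1337661 + 5862328*(1/2880322)) = 1/(-1337661 + 2931164/1440161) = 1/(-1926444272257/1440161) = -1440161/1926444272257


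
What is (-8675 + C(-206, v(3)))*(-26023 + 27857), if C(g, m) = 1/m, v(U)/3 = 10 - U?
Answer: -47729588/3 ≈ -1.5910e+7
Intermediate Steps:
v(U) = 30 - 3*U (v(U) = 3*(10 - U) = 30 - 3*U)
(-8675 + C(-206, v(3)))*(-26023 + 27857) = (-8675 + 1/(30 - 3*3))*(-26023 + 27857) = (-8675 + 1/(30 - 9))*1834 = (-8675 + 1/21)*1834 = -182174/21*1834 = -47729588/3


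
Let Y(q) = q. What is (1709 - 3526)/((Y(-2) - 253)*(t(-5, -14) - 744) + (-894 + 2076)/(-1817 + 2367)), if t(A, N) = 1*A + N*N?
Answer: -499675/38779716 ≈ -0.012885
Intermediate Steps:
t(A, N) = A + N²
(1709 - 3526)/((Y(-2) - 253)*(t(-5, -14) - 744) + (-894 + 2076)/(-1817 + 2367)) = (1709 - 3526)/((-2 - 253)*((-5 + (-14)²) - 744) + (-894 + 2076)/(-1817 + 2367)) = -1817/(-255*((-5 + 196) - 744) + 1182/550) = -1817/(-255*(191 - 744) + 1182*(1/550)) = -1817/(-255*(-553) + 591/275) = -1817/(141015 + 591/275) = -1817/38779716/275 = -1817*275/38779716 = -499675/38779716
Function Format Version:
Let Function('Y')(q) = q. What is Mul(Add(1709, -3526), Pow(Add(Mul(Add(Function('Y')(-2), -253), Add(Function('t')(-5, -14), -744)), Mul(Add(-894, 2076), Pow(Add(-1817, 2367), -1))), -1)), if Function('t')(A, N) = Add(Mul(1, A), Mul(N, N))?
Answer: Rational(-499675, 38779716) ≈ -0.012885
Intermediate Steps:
Function('t')(A, N) = Add(A, Pow(N, 2))
Mul(Add(1709, -3526), Pow(Add(Mul(Add(Function('Y')(-2), -253), Add(Function('t')(-5, -14), -744)), Mul(Add(-894, 2076), Pow(Add(-1817, 2367), -1))), -1)) = Mul(Add(1709, -3526), Pow(Add(Mul(Add(-2, -253), Add(Add(-5, Pow(-14, 2)), -744)), Mul(Add(-894, 2076), Pow(Add(-1817, 2367), -1))), -1)) = Mul(-1817, Pow(Add(Mul(-255, Add(Add(-5, 196), -744)), Mul(1182, Pow(550, -1))), -1)) = Mul(-1817, Pow(Add(Mul(-255, Add(191, -744)), Mul(1182, Rational(1, 550))), -1)) = Mul(-1817, Pow(Add(Mul(-255, -553), Rational(591, 275)), -1)) = Mul(-1817, Pow(Add(141015, Rational(591, 275)), -1)) = Mul(-1817, Pow(Rational(38779716, 275), -1)) = Mul(-1817, Rational(275, 38779716)) = Rational(-499675, 38779716)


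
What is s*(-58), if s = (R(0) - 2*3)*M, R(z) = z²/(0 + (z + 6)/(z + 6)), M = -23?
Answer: -8004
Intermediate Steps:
R(z) = z² (R(z) = z²/(0 + (6 + z)/(6 + z)) = z²/(0 + 1) = z²/1 = 1*z² = z²)
s = 138 (s = (0² - 2*3)*(-23) = (0 - 6)*(-23) = -6*(-23) = 138)
s*(-58) = 138*(-58) = -8004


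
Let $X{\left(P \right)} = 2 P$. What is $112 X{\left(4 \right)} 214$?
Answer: $191744$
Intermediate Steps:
$112 X{\left(4 \right)} 214 = 112 \cdot 2 \cdot 4 \cdot 214 = 112 \cdot 8 \cdot 214 = 896 \cdot 214 = 191744$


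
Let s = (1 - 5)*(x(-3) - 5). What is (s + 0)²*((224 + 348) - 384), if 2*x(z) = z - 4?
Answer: 217328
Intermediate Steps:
x(z) = -2 + z/2 (x(z) = (z - 4)/2 = (-4 + z)/2 = -2 + z/2)
s = 34 (s = (1 - 5)*((-2 + (½)*(-3)) - 5) = -4*((-2 - 3/2) - 5) = -4*(-7/2 - 5) = -4*(-17/2) = 34)
(s + 0)²*((224 + 348) - 384) = (34 + 0)²*((224 + 348) - 384) = 34²*(572 - 384) = 1156*188 = 217328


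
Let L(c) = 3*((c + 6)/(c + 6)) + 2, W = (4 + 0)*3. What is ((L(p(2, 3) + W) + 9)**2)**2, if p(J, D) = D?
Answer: 38416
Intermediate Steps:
W = 12 (W = 4*3 = 12)
L(c) = 5 (L(c) = 3*((6 + c)/(6 + c)) + 2 = 3*1 + 2 = 3 + 2 = 5)
((L(p(2, 3) + W) + 9)**2)**2 = ((5 + 9)**2)**2 = (14**2)**2 = 196**2 = 38416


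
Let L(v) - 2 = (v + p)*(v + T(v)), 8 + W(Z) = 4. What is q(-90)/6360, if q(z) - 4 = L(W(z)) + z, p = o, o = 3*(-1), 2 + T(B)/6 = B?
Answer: 49/1590 ≈ 0.030818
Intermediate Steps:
T(B) = -12 + 6*B
W(Z) = -4 (W(Z) = -8 + 4 = -4)
o = -3
p = -3
L(v) = 2 + (-12 + 7*v)*(-3 + v) (L(v) = 2 + (v - 3)*(v + (-12 + 6*v)) = 2 + (-3 + v)*(-12 + 7*v) = 2 + (-12 + 7*v)*(-3 + v))
q(z) = 286 + z (q(z) = 4 + ((38 - 33*(-4) + 7*(-4)²) + z) = 4 + ((38 + 132 + 7*16) + z) = 4 + ((38 + 132 + 112) + z) = 4 + (282 + z) = 286 + z)
q(-90)/6360 = (286 - 90)/6360 = 196*(1/6360) = 49/1590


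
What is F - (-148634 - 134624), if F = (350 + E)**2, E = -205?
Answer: 304283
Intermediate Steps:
F = 21025 (F = (350 - 205)**2 = 145**2 = 21025)
F - (-148634 - 134624) = 21025 - (-148634 - 134624) = 21025 - 1*(-283258) = 21025 + 283258 = 304283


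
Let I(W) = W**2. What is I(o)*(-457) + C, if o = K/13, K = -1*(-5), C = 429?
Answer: 61076/169 ≈ 361.40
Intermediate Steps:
K = 5
o = 5/13 ≈ 0.38462
I(o)*(-457) + C = (5/13)**2*(-457) + 429 = (25/169)*(-457) + 429 = -11425/169 + 429 = 61076/169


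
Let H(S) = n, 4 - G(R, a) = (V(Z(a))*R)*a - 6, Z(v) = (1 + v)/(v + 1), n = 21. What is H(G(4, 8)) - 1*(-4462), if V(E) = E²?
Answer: 4483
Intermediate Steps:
Z(v) = 1 (Z(v) = (1 + v)/(1 + v) = 1)
G(R, a) = 10 - R*a (G(R, a) = 4 - ((1²*R)*a - 6) = 4 - ((1*R)*a - 6) = 4 - (R*a - 6) = 4 - (-6 + R*a) = 4 + (6 - R*a) = 10 - R*a)
H(S) = 21
H(G(4, 8)) - 1*(-4462) = 21 - 1*(-4462) = 21 + 4462 = 4483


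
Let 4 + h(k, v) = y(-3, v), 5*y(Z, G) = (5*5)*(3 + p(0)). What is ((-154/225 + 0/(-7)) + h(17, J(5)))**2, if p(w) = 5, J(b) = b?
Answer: 63138916/50625 ≈ 1247.2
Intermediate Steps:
y(Z, G) = 40 (y(Z, G) = ((5*5)*(3 + 5))/5 = (25*8)/5 = (1/5)*200 = 40)
h(k, v) = 36 (h(k, v) = -4 + 40 = 36)
((-154/225 + 0/(-7)) + h(17, J(5)))**2 = ((-154/225 + 0/(-7)) + 36)**2 = ((-154*1/225 + 0*(-1/7)) + 36)**2 = ((-154/225 + 0) + 36)**2 = (-154/225 + 36)**2 = (7946/225)**2 = 63138916/50625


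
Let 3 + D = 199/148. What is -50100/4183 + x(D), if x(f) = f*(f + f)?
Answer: -297610625/45812216 ≈ -6.4963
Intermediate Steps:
D = -245/148 (D = -3 + 199/148 = -245/148 ≈ -1.6554)
x(f) = 2*f**2 (x(f) = f*(2*f) = 2*f**2)
-50100/4183 + x(D) = -50100/4183 + 2*(-245/148)**2 = -50100*1/4183 + 2*(60025/21904) = -50100/4183 + 60025/10952 = -297610625/45812216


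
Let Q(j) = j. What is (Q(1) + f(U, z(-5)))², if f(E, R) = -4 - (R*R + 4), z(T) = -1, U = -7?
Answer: 64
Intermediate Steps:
f(E, R) = -8 - R² (f(E, R) = -4 - (R² + 4) = -4 - (4 + R²) = -4 + (-4 - R²) = -8 - R²)
(Q(1) + f(U, z(-5)))² = (1 + (-8 - 1*(-1)²))² = (1 + (-8 - 1*1))² = (1 + (-8 - 1))² = (1 - 9)² = (-8)² = 64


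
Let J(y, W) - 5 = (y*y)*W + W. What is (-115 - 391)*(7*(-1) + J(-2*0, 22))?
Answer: -10120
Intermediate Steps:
J(y, W) = 5 + W + W*y² (J(y, W) = 5 + ((y*y)*W + W) = 5 + (y²*W + W) = 5 + (W*y² + W) = 5 + (W + W*y²) = 5 + W + W*y²)
(-115 - 391)*(7*(-1) + J(-2*0, 22)) = (-115 - 391)*(7*(-1) + (5 + 22 + 22*(-2*0)²)) = -506*(-7 + (5 + 22 + 22*0²)) = -506*(-7 + (5 + 22 + 22*0)) = -506*(-7 + (5 + 22 + 0)) = -506*(-7 + 27) = -506*20 = -10120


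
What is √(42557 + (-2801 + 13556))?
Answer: 56*√17 ≈ 230.89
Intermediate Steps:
√(42557 + (-2801 + 13556)) = √(42557 + 10755) = √53312 = 56*√17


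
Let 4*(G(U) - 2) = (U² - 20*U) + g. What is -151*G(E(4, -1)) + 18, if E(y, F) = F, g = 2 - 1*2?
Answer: -4307/4 ≈ -1076.8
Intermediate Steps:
g = 0 (g = 2 - 2 = 0)
G(U) = 2 - 5*U + U²/4 (G(U) = 2 + ((U² - 20*U) + 0)/4 = 2 + (U² - 20*U)/4 = 2 + (-5*U + U²/4) = 2 - 5*U + U²/4)
-151*G(E(4, -1)) + 18 = -151*(2 - 5*(-1) + (¼)*(-1)²) + 18 = -151*(2 + 5 + (¼)*1) + 18 = -151*(2 + 5 + ¼) + 18 = -151*29/4 + 18 = -4379/4 + 18 = -4307/4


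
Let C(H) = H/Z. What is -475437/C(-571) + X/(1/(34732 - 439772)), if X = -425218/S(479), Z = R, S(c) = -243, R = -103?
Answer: -98355400281793/138753 ≈ -7.0885e+8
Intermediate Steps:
Z = -103
C(H) = -H/103 (C(H) = H/(-103) = H*(-1/103) = -H/103)
X = 425218/243 (X = -425218/(-243) = -425218*(-1/243) = 425218/243 ≈ 1749.9)
-475437/C(-571) + X/(1/(34732 - 439772)) = -475437/((-1/103*(-571))) + 425218/(243*(1/(34732 - 439772))) = -475437/571/103 + 425218/(243*(1/(-405040))) = -475437*103/571 + 425218/(243*(-1/405040)) = -48970011/571 + (425218/243)*(-405040) = -48970011/571 - 172230298720/243 = -98355400281793/138753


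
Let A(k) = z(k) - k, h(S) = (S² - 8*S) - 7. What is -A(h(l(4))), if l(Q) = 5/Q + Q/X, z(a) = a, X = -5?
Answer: 0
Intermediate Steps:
l(Q) = 5/Q - Q/5 (l(Q) = 5/Q + Q/(-5) = 5/Q + Q*(-⅕) = 5/Q - Q/5)
h(S) = -7 + S² - 8*S
A(k) = 0 (A(k) = k - k = 0)
-A(h(l(4))) = -1*0 = 0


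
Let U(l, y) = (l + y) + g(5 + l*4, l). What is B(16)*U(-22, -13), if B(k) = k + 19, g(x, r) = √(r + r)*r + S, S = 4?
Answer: -1085 - 1540*I*√11 ≈ -1085.0 - 5107.6*I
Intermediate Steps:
g(x, r) = 4 + √2*r^(3/2) (g(x, r) = √(r + r)*r + 4 = √(2*r)*r + 4 = (√2*√r)*r + 4 = √2*r^(3/2) + 4 = 4 + √2*r^(3/2))
B(k) = 19 + k
U(l, y) = 4 + l + y + √2*l^(3/2) (U(l, y) = (l + y) + (4 + √2*l^(3/2)) = 4 + l + y + √2*l^(3/2))
B(16)*U(-22, -13) = (19 + 16)*(4 - 22 - 13 + √2*(-22)^(3/2)) = 35*(4 - 22 - 13 + √2*(-22*I*√22)) = 35*(4 - 22 - 13 - 44*I*√11) = 35*(-31 - 44*I*√11) = -1085 - 1540*I*√11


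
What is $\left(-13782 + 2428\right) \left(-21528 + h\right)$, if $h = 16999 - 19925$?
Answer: $277650716$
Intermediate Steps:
$h = -2926$
$\left(-13782 + 2428\right) \left(-21528 + h\right) = \left(-13782 + 2428\right) \left(-21528 - 2926\right) = \left(-11354\right) \left(-24454\right) = 277650716$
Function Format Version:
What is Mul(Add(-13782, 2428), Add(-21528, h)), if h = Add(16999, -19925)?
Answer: 277650716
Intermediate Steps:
h = -2926
Mul(Add(-13782, 2428), Add(-21528, h)) = Mul(Add(-13782, 2428), Add(-21528, -2926)) = Mul(-11354, -24454) = 277650716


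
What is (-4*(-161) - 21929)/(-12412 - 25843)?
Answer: 4257/7651 ≈ 0.55640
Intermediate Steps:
(-4*(-161) - 21929)/(-12412 - 25843) = (644 - 21929)/(-38255) = -21285*(-1/38255) = 4257/7651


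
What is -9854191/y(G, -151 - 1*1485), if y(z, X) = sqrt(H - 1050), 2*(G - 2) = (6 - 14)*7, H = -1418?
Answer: 9854191*I*sqrt(617)/1234 ≈ 1.9836e+5*I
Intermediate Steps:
G = -26 (G = 2 + ((6 - 14)*7)/2 = 2 + (-8*7)/2 = 2 + (1/2)*(-56) = 2 - 28 = -26)
y(z, X) = 2*I*sqrt(617) (y(z, X) = sqrt(-1418 - 1050) = sqrt(-2468) = 2*I*sqrt(617))
-9854191/y(G, -151 - 1*1485) = -9854191*(-I*sqrt(617)/1234) = -(-9854191)*I*sqrt(617)/1234 = 9854191*I*sqrt(617)/1234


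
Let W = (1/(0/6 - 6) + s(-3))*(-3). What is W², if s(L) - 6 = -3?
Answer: 289/4 ≈ 72.250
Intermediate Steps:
s(L) = 3 (s(L) = 6 - 3 = 3)
W = -17/2 (W = (1/(0/6 - 6) + 3)*(-3) = (1/(0*(⅙) - 6) + 3)*(-3) = (1/(0 - 6) + 3)*(-3) = (1/(-6) + 3)*(-3) = (-⅙ + 3)*(-3) = (17/6)*(-3) = -17/2 ≈ -8.5000)
W² = (-17/2)² = 289/4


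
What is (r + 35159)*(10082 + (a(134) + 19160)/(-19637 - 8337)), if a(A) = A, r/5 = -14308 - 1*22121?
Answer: -20726097086982/13987 ≈ -1.4818e+9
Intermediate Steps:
r = -182145 (r = 5*(-14308 - 1*22121) = 5*(-14308 - 22121) = 5*(-36429) = -182145)
(r + 35159)*(10082 + (a(134) + 19160)/(-19637 - 8337)) = (-182145 + 35159)*(10082 + (134 + 19160)/(-19637 - 8337)) = -146986*(10082 + 19294/(-27974)) = -146986*(10082 + 19294*(-1/27974)) = -146986*(10082 - 9647/13987) = -146986*141007287/13987 = -20726097086982/13987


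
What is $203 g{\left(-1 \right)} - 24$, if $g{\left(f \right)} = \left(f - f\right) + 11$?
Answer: $2209$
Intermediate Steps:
$g{\left(f \right)} = 11$ ($g{\left(f \right)} = 0 + 11 = 11$)
$203 g{\left(-1 \right)} - 24 = 203 \cdot 11 - 24 = 2233 - 24 = 2209$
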